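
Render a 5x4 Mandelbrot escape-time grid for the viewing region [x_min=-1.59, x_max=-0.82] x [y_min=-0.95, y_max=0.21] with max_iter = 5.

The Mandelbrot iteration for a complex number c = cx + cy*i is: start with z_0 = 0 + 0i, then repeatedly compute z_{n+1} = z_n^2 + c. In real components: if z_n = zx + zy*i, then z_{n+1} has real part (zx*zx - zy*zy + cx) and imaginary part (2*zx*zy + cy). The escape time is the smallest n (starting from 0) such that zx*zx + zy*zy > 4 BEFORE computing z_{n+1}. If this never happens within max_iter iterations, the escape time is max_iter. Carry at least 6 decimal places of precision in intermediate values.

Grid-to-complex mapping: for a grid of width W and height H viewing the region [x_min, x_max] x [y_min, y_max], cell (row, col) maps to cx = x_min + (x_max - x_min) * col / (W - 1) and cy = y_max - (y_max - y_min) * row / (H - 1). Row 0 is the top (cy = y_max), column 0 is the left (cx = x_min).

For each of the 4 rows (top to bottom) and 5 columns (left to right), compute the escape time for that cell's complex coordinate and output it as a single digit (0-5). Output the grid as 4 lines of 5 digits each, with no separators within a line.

(row=0, col=0): c = -1.5900 + 0.2100i → escape time 5
(row=0, col=1): c = -1.3975 + 0.2100i → escape time 5
(row=0, col=2): c = -1.2050 + 0.2100i → escape time 5
(row=0, col=3): c = -1.0125 + 0.2100i → escape time 5
(row=0, col=4): c = -0.8200 + 0.2100i → escape time 5
(row=1, col=0): c = -1.5900 + -0.1767i → escape time 5
(row=1, col=1): c = -1.3975 + -0.1767i → escape time 5
(row=1, col=2): c = -1.2050 + -0.1767i → escape time 5
(row=1, col=3): c = -1.0125 + -0.1767i → escape time 5
(row=1, col=4): c = -0.8200 + -0.1767i → escape time 5
(row=2, col=0): c = -1.5900 + -0.5633i → escape time 3
(row=2, col=1): c = -1.3975 + -0.5633i → escape time 3
(row=2, col=2): c = -1.2050 + -0.5633i → escape time 4
(row=2, col=3): c = -1.0125 + -0.5633i → escape time 5
(row=2, col=4): c = -0.8200 + -0.5633i → escape time 5
(row=3, col=0): c = -1.5900 + -0.9500i → escape time 2
(row=3, col=1): c = -1.3975 + -0.9500i → escape time 3
(row=3, col=2): c = -1.2050 + -0.9500i → escape time 3
(row=3, col=3): c = -1.0125 + -0.9500i → escape time 3
(row=3, col=4): c = -0.8200 + -0.9500i → escape time 3

Answer: 55555
55555
33455
23333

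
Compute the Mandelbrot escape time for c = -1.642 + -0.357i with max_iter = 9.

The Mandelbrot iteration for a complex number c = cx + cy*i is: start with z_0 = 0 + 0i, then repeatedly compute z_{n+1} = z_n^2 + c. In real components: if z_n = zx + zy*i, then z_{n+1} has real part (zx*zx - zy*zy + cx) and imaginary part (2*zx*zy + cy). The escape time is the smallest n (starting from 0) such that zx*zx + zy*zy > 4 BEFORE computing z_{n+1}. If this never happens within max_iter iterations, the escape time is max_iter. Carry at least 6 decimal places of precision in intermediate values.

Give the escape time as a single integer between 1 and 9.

z_0 = 0 + 0i, c = -1.6420 + -0.3570i
Iter 1: z = -1.6420 + -0.3570i, |z|^2 = 2.8236
Iter 2: z = 0.9267 + 0.8154i, |z|^2 = 1.5237
Iter 3: z = -1.4481 + 1.1543i, |z|^2 = 3.4292
Iter 4: z = -0.8775 + -3.6999i, |z|^2 = 14.4591
Escaped at iteration 4

Answer: 4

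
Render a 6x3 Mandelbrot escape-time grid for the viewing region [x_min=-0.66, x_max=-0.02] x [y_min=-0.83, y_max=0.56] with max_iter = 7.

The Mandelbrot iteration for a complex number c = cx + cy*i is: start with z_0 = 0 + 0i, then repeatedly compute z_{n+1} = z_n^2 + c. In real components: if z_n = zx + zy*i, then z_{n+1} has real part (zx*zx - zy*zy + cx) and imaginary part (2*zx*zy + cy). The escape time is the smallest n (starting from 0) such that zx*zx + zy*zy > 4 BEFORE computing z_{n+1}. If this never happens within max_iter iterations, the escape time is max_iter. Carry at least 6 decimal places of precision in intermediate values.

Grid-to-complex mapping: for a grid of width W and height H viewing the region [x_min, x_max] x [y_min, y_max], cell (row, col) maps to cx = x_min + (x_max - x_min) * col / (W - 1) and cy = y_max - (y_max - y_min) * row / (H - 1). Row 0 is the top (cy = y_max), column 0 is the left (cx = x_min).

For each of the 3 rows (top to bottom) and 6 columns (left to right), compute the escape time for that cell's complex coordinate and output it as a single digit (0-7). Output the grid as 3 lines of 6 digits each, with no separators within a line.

Answer: 777777
777777
456777

Derivation:
(row=0, col=0): c = -0.6600 + 0.5600i → escape time 7
(row=0, col=1): c = -0.5320 + 0.5600i → escape time 7
(row=0, col=2): c = -0.4040 + 0.5600i → escape time 7
(row=0, col=3): c = -0.2760 + 0.5600i → escape time 7
(row=0, col=4): c = -0.1480 + 0.5600i → escape time 7
(row=0, col=5): c = -0.0200 + 0.5600i → escape time 7
(row=1, col=0): c = -0.6600 + -0.1350i → escape time 7
(row=1, col=1): c = -0.5320 + -0.1350i → escape time 7
(row=1, col=2): c = -0.4040 + -0.1350i → escape time 7
(row=1, col=3): c = -0.2760 + -0.1350i → escape time 7
(row=1, col=4): c = -0.1480 + -0.1350i → escape time 7
(row=1, col=5): c = -0.0200 + -0.1350i → escape time 7
(row=2, col=0): c = -0.6600 + -0.8300i → escape time 4
(row=2, col=1): c = -0.5320 + -0.8300i → escape time 5
(row=2, col=2): c = -0.4040 + -0.8300i → escape time 6
(row=2, col=3): c = -0.2760 + -0.8300i → escape time 7
(row=2, col=4): c = -0.1480 + -0.8300i → escape time 7
(row=2, col=5): c = -0.0200 + -0.8300i → escape time 7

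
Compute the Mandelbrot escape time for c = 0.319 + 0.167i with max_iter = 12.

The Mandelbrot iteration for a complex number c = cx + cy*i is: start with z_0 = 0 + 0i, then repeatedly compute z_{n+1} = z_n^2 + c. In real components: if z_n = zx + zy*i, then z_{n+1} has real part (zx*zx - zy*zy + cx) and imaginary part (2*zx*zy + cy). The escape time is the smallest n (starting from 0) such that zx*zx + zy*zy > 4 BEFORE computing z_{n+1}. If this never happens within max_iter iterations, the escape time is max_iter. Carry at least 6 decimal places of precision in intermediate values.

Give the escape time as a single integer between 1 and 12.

Answer: 12

Derivation:
z_0 = 0 + 0i, c = 0.3190 + 0.1670i
Iter 1: z = 0.3190 + 0.1670i, |z|^2 = 0.1297
Iter 2: z = 0.3929 + 0.2735i, |z|^2 = 0.2292
Iter 3: z = 0.3985 + 0.3819i, |z|^2 = 0.3047
Iter 4: z = 0.3319 + 0.4714i, |z|^2 = 0.3324
Iter 5: z = 0.2069 + 0.4800i, |z|^2 = 0.2732
Iter 6: z = 0.1315 + 0.3657i, |z|^2 = 0.1510
Iter 7: z = 0.2026 + 0.2631i, |z|^2 = 0.1103
Iter 8: z = 0.2908 + 0.2736i, |z|^2 = 0.1594
Iter 9: z = 0.3287 + 0.3261i, |z|^2 = 0.2144
Iter 10: z = 0.3207 + 0.3814i, |z|^2 = 0.2483
Iter 11: z = 0.2764 + 0.4116i, |z|^2 = 0.2458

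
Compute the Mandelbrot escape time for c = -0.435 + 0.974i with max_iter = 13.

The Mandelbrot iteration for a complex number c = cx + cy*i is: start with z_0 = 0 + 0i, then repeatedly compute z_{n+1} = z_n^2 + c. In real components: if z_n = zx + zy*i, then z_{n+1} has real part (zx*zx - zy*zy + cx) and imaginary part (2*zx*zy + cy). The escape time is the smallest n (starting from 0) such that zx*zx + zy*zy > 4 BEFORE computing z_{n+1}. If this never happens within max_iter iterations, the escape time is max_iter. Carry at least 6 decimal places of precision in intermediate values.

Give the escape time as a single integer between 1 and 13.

Answer: 4

Derivation:
z_0 = 0 + 0i, c = -0.4350 + 0.9740i
Iter 1: z = -0.4350 + 0.9740i, |z|^2 = 1.1379
Iter 2: z = -1.1945 + 0.1266i, |z|^2 = 1.4427
Iter 3: z = 0.9757 + 0.6715i, |z|^2 = 1.4029
Iter 4: z = 0.0660 + 2.2844i, |z|^2 = 5.2227
Escaped at iteration 4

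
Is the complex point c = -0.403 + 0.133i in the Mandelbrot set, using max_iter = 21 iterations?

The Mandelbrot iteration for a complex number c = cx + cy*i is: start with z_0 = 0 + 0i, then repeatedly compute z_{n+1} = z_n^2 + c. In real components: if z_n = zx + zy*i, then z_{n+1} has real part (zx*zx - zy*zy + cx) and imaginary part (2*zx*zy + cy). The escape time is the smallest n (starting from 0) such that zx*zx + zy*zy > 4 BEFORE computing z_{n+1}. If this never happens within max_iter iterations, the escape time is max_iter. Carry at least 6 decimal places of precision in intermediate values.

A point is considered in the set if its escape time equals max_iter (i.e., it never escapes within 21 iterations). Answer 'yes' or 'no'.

Answer: yes

Derivation:
z_0 = 0 + 0i, c = -0.4030 + 0.1330i
Iter 1: z = -0.4030 + 0.1330i, |z|^2 = 0.1801
Iter 2: z = -0.2583 + 0.0258i, |z|^2 = 0.0674
Iter 3: z = -0.3370 + 0.1197i, |z|^2 = 0.1279
Iter 4: z = -0.3038 + 0.0524i, |z|^2 = 0.0950
Iter 5: z = -0.3135 + 0.1012i, |z|^2 = 0.1085
Iter 6: z = -0.3150 + 0.0696i, |z|^2 = 0.1041
Iter 7: z = -0.3086 + 0.0892i, |z|^2 = 0.1032
Iter 8: z = -0.3157 + 0.0780i, |z|^2 = 0.1057
Iter 9: z = -0.3094 + 0.0838i, |z|^2 = 0.1028
Iter 10: z = -0.3143 + 0.0812i, |z|^2 = 0.1054
Iter 11: z = -0.3108 + 0.0820i, |z|^2 = 0.1033
Iter 12: z = -0.3131 + 0.0820i, |z|^2 = 0.1048
Iter 13: z = -0.3117 + 0.0816i, |z|^2 = 0.1038
Iter 14: z = -0.3125 + 0.0821i, |z|^2 = 0.1044
Iter 15: z = -0.3121 + 0.0817i, |z|^2 = 0.1041
Iter 16: z = -0.3123 + 0.0820i, |z|^2 = 0.1042
Iter 17: z = -0.3122 + 0.0818i, |z|^2 = 0.1042
Iter 18: z = -0.3122 + 0.0819i, |z|^2 = 0.1042
Iter 19: z = -0.3122 + 0.0818i, |z|^2 = 0.1042
Iter 20: z = -0.3122 + 0.0819i, |z|^2 = 0.1042
Did not escape in 21 iterations → in set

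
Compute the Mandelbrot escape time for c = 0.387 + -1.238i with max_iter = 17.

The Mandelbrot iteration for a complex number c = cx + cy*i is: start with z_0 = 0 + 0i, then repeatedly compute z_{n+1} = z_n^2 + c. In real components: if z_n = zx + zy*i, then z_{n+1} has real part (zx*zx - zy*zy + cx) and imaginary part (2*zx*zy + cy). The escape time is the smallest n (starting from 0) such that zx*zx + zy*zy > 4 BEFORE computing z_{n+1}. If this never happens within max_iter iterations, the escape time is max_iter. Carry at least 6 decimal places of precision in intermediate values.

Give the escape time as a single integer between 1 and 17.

z_0 = 0 + 0i, c = 0.3870 + -1.2380i
Iter 1: z = 0.3870 + -1.2380i, |z|^2 = 1.6824
Iter 2: z = -0.9959 + -2.1962i, |z|^2 = 5.8151
Escaped at iteration 2

Answer: 2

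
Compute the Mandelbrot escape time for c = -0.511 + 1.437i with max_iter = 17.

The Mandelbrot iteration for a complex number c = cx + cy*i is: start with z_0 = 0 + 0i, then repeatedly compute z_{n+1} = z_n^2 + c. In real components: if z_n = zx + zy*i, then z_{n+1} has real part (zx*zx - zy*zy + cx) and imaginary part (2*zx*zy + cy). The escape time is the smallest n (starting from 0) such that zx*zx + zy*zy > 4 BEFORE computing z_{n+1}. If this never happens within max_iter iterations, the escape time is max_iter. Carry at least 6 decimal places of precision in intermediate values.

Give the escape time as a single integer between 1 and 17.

Answer: 2

Derivation:
z_0 = 0 + 0i, c = -0.5110 + 1.4370i
Iter 1: z = -0.5110 + 1.4370i, |z|^2 = 2.3261
Iter 2: z = -2.3148 + -0.0316i, |z|^2 = 5.3595
Escaped at iteration 2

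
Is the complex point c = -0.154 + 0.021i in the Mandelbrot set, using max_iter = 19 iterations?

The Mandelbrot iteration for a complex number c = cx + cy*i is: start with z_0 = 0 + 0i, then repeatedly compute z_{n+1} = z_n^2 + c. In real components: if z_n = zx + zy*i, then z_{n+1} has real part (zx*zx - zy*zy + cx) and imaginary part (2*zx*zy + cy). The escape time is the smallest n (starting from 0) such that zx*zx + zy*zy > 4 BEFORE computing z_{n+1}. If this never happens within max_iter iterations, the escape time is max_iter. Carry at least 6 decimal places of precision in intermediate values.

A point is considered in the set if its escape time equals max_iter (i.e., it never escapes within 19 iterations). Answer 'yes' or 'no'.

z_0 = 0 + 0i, c = -0.1540 + 0.0210i
Iter 1: z = -0.1540 + 0.0210i, |z|^2 = 0.0242
Iter 2: z = -0.1307 + 0.0145i, |z|^2 = 0.0173
Iter 3: z = -0.1371 + 0.0172i, |z|^2 = 0.0191
Iter 4: z = -0.1355 + 0.0163i, |z|^2 = 0.0186
Iter 5: z = -0.1359 + 0.0166i, |z|^2 = 0.0187
Iter 6: z = -0.1358 + 0.0165i, |z|^2 = 0.0187
Iter 7: z = -0.1358 + 0.0165i, |z|^2 = 0.0187
Iter 8: z = -0.1358 + 0.0165i, |z|^2 = 0.0187
Iter 9: z = -0.1358 + 0.0165i, |z|^2 = 0.0187
Iter 10: z = -0.1358 + 0.0165i, |z|^2 = 0.0187
Iter 11: z = -0.1358 + 0.0165i, |z|^2 = 0.0187
Iter 12: z = -0.1358 + 0.0165i, |z|^2 = 0.0187
Iter 13: z = -0.1358 + 0.0165i, |z|^2 = 0.0187
Iter 14: z = -0.1358 + 0.0165i, |z|^2 = 0.0187
Iter 15: z = -0.1358 + 0.0165i, |z|^2 = 0.0187
Iter 16: z = -0.1358 + 0.0165i, |z|^2 = 0.0187
Iter 17: z = -0.1358 + 0.0165i, |z|^2 = 0.0187
Iter 18: z = -0.1358 + 0.0165i, |z|^2 = 0.0187
Did not escape in 19 iterations → in set

Answer: yes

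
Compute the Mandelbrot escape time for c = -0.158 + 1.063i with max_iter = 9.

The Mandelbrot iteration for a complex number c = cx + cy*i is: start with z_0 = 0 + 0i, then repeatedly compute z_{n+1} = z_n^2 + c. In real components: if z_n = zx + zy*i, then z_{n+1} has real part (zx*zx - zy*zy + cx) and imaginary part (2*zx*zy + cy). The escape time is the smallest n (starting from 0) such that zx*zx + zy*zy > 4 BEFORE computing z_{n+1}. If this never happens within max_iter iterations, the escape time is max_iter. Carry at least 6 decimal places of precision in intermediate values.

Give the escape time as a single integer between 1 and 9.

Answer: 9

Derivation:
z_0 = 0 + 0i, c = -0.1580 + 1.0630i
Iter 1: z = -0.1580 + 1.0630i, |z|^2 = 1.1549
Iter 2: z = -1.2630 + 0.7271i, |z|^2 = 2.1238
Iter 3: z = 0.9085 + -0.7736i, |z|^2 = 1.4239
Iter 4: z = 0.0689 + -0.3427i, |z|^2 = 0.1222
Iter 5: z = -0.2707 + 1.0158i, |z|^2 = 1.1051
Iter 6: z = -1.1165 + 0.5130i, |z|^2 = 1.5098
Iter 7: z = 0.8254 + -0.0826i, |z|^2 = 0.6882
Iter 8: z = 0.5165 + 0.9267i, |z|^2 = 1.1255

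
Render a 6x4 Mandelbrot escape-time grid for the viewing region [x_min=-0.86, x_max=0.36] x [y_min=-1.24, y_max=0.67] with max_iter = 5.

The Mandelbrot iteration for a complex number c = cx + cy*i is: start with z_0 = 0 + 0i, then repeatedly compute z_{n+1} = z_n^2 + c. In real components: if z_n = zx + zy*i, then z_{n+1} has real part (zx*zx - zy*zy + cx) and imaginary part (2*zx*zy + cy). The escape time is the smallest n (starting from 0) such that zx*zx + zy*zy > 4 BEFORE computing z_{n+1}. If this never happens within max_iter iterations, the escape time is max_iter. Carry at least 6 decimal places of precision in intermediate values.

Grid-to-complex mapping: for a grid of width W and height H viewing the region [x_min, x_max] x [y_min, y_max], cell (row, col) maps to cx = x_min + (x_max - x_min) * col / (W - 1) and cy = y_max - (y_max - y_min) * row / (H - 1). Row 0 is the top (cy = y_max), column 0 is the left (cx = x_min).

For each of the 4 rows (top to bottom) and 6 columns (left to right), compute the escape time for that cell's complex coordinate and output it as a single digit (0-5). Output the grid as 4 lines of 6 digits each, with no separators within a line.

Answer: 455555
555555
555555
333322

Derivation:
(row=0, col=0): c = -0.8600 + 0.6700i → escape time 4
(row=0, col=1): c = -0.6160 + 0.6700i → escape time 5
(row=0, col=2): c = -0.3720 + 0.6700i → escape time 5
(row=0, col=3): c = -0.1280 + 0.6700i → escape time 5
(row=0, col=4): c = 0.1160 + 0.6700i → escape time 5
(row=0, col=5): c = 0.3600 + 0.6700i → escape time 5
(row=1, col=0): c = -0.8600 + 0.0333i → escape time 5
(row=1, col=1): c = -0.6160 + 0.0333i → escape time 5
(row=1, col=2): c = -0.3720 + 0.0333i → escape time 5
(row=1, col=3): c = -0.1280 + 0.0333i → escape time 5
(row=1, col=4): c = 0.1160 + 0.0333i → escape time 5
(row=1, col=5): c = 0.3600 + 0.0333i → escape time 5
(row=2, col=0): c = -0.8600 + -0.6033i → escape time 5
(row=2, col=1): c = -0.6160 + -0.6033i → escape time 5
(row=2, col=2): c = -0.3720 + -0.6033i → escape time 5
(row=2, col=3): c = -0.1280 + -0.6033i → escape time 5
(row=2, col=4): c = 0.1160 + -0.6033i → escape time 5
(row=2, col=5): c = 0.3600 + -0.6033i → escape time 5
(row=3, col=0): c = -0.8600 + -1.2400i → escape time 3
(row=3, col=1): c = -0.6160 + -1.2400i → escape time 3
(row=3, col=2): c = -0.3720 + -1.2400i → escape time 3
(row=3, col=3): c = -0.1280 + -1.2400i → escape time 3
(row=3, col=4): c = 0.1160 + -1.2400i → escape time 2
(row=3, col=5): c = 0.3600 + -1.2400i → escape time 2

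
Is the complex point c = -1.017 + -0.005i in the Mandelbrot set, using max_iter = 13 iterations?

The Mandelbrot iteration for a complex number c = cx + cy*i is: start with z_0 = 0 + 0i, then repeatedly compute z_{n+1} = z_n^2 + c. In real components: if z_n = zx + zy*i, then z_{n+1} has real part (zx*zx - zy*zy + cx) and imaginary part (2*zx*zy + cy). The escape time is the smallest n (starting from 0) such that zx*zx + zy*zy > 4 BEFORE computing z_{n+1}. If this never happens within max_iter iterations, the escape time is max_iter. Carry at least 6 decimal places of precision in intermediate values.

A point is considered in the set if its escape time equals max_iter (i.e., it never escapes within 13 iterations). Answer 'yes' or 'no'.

z_0 = 0 + 0i, c = -1.0170 + -0.0050i
Iter 1: z = -1.0170 + -0.0050i, |z|^2 = 1.0343
Iter 2: z = 0.0173 + 0.0052i, |z|^2 = 0.0003
Iter 3: z = -1.0167 + -0.0048i, |z|^2 = 1.0338
Iter 4: z = 0.0167 + 0.0048i, |z|^2 = 0.0003
Iter 5: z = -1.0167 + -0.0048i, |z|^2 = 1.0338
Iter 6: z = 0.0167 + 0.0048i, |z|^2 = 0.0003
Iter 7: z = -1.0167 + -0.0048i, |z|^2 = 1.0338
Iter 8: z = 0.0167 + 0.0048i, |z|^2 = 0.0003
Iter 9: z = -1.0167 + -0.0048i, |z|^2 = 1.0338
Iter 10: z = 0.0167 + 0.0048i, |z|^2 = 0.0003
Iter 11: z = -1.0167 + -0.0048i, |z|^2 = 1.0338
Iter 12: z = 0.0167 + 0.0048i, |z|^2 = 0.0003
Did not escape in 13 iterations → in set

Answer: yes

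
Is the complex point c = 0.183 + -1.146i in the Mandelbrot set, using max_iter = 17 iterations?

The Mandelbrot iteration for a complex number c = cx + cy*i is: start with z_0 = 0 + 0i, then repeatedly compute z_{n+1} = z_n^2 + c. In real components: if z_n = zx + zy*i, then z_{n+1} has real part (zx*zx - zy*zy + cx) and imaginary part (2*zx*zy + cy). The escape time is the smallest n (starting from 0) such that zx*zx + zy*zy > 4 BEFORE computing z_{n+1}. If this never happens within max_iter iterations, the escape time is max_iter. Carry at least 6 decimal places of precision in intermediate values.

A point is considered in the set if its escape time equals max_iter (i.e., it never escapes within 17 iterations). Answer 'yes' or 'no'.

z_0 = 0 + 0i, c = 0.1830 + -1.1460i
Iter 1: z = 0.1830 + -1.1460i, |z|^2 = 1.3468
Iter 2: z = -1.0968 + -1.5654i, |z|^2 = 3.6536
Iter 3: z = -1.0646 + 2.2880i, |z|^2 = 6.3683
Escaped at iteration 3

Answer: no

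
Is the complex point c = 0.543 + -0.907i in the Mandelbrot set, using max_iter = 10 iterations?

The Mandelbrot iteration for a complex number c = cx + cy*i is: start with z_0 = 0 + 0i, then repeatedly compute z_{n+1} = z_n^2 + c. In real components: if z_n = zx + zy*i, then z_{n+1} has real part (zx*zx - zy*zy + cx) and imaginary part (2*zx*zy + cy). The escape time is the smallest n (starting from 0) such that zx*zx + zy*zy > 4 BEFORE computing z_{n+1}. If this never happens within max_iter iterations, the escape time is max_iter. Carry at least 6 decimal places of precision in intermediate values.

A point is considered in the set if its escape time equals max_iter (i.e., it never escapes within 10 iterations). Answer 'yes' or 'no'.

z_0 = 0 + 0i, c = 0.5430 + -0.9070i
Iter 1: z = 0.5430 + -0.9070i, |z|^2 = 1.1175
Iter 2: z = 0.0152 + -1.8920i, |z|^2 = 3.5799
Iter 3: z = -3.0364 + -0.9645i, |z|^2 = 10.1503
Escaped at iteration 3

Answer: no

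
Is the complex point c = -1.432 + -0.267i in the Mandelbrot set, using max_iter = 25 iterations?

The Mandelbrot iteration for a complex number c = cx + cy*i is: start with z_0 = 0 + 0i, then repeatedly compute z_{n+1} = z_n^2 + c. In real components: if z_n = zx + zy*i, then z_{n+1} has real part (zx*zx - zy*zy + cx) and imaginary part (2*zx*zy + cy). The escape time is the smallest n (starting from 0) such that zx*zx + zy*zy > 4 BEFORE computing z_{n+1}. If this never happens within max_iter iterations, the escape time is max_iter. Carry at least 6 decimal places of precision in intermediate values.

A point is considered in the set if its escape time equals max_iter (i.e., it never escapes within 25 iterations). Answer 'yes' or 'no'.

z_0 = 0 + 0i, c = -1.4320 + -0.2670i
Iter 1: z = -1.4320 + -0.2670i, |z|^2 = 2.1219
Iter 2: z = 0.5473 + 0.4977i, |z|^2 = 0.5473
Iter 3: z = -1.3801 + 0.2778i, |z|^2 = 1.9819
Iter 4: z = 0.3955 + -1.0338i, |z|^2 = 1.2252
Iter 5: z = -2.3443 + -1.0848i, |z|^2 = 6.6726
Escaped at iteration 5

Answer: no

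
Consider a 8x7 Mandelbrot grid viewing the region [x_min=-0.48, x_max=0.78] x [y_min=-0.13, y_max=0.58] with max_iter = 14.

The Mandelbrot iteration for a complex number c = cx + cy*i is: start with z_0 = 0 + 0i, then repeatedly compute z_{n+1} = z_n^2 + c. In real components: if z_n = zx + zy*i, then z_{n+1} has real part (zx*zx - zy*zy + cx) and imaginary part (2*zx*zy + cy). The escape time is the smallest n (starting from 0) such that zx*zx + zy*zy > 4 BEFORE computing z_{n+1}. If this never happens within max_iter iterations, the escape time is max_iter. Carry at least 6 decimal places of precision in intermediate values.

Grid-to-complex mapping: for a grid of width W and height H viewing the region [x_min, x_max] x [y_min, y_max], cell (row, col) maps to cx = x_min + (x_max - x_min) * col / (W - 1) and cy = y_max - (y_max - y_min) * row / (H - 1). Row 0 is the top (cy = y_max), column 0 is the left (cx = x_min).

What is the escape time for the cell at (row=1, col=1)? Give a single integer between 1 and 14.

z_0 = 0 + 0i, c = -0.3000 + 0.4617i
Iter 1: z = -0.3000 + 0.4617i, |z|^2 = 0.3031
Iter 2: z = -0.4231 + 0.1847i, |z|^2 = 0.2131
Iter 3: z = -0.1551 + 0.3054i, |z|^2 = 0.1173
Iter 4: z = -0.3692 + 0.3670i, |z|^2 = 0.2710
Iter 5: z = -0.2983 + 0.1907i, |z|^2 = 0.1254
Iter 6: z = -0.2474 + 0.3479i, |z|^2 = 0.1822
Iter 7: z = -0.3598 + 0.2896i, |z|^2 = 0.2133
Iter 8: z = -0.2544 + 0.2533i, |z|^2 = 0.1288
Iter 9: z = -0.2994 + 0.3328i, |z|^2 = 0.2004
Iter 10: z = -0.3211 + 0.2623i, |z|^2 = 0.1719
Iter 11: z = -0.2657 + 0.2932i, |z|^2 = 0.1566
Iter 12: z = -0.3154 + 0.3059i, |z|^2 = 0.1930
Iter 13: z = -0.2941 + 0.2688i, |z|^2 = 0.1587

Answer: 14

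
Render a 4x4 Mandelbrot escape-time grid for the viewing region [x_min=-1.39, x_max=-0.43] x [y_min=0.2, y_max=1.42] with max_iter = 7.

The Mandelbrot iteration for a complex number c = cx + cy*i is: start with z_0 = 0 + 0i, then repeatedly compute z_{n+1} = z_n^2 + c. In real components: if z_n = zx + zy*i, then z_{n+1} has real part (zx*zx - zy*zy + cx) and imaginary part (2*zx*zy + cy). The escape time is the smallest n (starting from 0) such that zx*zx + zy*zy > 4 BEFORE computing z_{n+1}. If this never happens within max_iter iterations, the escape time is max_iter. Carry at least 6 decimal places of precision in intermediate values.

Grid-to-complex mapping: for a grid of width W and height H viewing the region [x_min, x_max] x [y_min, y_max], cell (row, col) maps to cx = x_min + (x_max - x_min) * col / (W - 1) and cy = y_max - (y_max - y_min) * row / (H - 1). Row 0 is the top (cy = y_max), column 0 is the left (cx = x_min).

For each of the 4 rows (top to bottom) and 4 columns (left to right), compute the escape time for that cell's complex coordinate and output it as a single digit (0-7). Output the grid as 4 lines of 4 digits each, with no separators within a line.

(row=0, col=0): c = -1.3900 + 1.4200i → escape time 2
(row=0, col=1): c = -1.0700 + 1.4200i → escape time 2
(row=0, col=2): c = -0.7500 + 1.4200i → escape time 2
(row=0, col=3): c = -0.4300 + 1.4200i → escape time 2
(row=1, col=0): c = -1.3900 + 1.0133i → escape time 3
(row=1, col=1): c = -1.0700 + 1.0133i → escape time 3
(row=1, col=2): c = -0.7500 + 1.0133i → escape time 3
(row=1, col=3): c = -0.4300 + 1.0133i → escape time 4
(row=2, col=0): c = -1.3900 + 0.6067i → escape time 3
(row=2, col=1): c = -1.0700 + 0.6067i → escape time 4
(row=2, col=2): c = -0.7500 + 0.6067i → escape time 6
(row=2, col=3): c = -0.4300 + 0.6067i → escape time 7
(row=3, col=0): c = -1.3900 + 0.2000i → escape time 7
(row=3, col=1): c = -1.0700 + 0.2000i → escape time 7
(row=3, col=2): c = -0.7500 + 0.2000i → escape time 7
(row=3, col=3): c = -0.4300 + 0.2000i → escape time 7

Answer: 2222
3334
3467
7777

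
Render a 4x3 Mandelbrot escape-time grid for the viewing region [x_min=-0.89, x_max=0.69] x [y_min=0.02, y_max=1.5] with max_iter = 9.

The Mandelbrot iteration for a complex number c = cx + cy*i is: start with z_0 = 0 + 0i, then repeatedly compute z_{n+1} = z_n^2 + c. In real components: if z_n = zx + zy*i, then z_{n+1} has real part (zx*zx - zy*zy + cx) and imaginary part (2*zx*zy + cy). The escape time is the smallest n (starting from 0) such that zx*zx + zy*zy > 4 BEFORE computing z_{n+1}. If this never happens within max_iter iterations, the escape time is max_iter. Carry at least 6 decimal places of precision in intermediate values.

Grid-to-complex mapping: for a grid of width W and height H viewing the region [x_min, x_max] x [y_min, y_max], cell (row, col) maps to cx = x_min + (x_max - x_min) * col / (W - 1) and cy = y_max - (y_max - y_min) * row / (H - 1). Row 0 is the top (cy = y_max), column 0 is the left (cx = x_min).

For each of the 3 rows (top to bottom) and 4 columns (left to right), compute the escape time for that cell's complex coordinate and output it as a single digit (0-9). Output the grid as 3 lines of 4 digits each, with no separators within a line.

Answer: 2222
4763
9993

Derivation:
(row=0, col=0): c = -0.8900 + 1.5000i → escape time 2
(row=0, col=1): c = -0.3633 + 1.5000i → escape time 2
(row=0, col=2): c = 0.1633 + 1.5000i → escape time 2
(row=0, col=3): c = 0.6900 + 1.5000i → escape time 2
(row=1, col=0): c = -0.8900 + 0.7600i → escape time 4
(row=1, col=1): c = -0.3633 + 0.7600i → escape time 7
(row=1, col=2): c = 0.1633 + 0.7600i → escape time 6
(row=1, col=3): c = 0.6900 + 0.7600i → escape time 3
(row=2, col=0): c = -0.8900 + 0.0200i → escape time 9
(row=2, col=1): c = -0.3633 + 0.0200i → escape time 9
(row=2, col=2): c = 0.1633 + 0.0200i → escape time 9
(row=2, col=3): c = 0.6900 + 0.0200i → escape time 3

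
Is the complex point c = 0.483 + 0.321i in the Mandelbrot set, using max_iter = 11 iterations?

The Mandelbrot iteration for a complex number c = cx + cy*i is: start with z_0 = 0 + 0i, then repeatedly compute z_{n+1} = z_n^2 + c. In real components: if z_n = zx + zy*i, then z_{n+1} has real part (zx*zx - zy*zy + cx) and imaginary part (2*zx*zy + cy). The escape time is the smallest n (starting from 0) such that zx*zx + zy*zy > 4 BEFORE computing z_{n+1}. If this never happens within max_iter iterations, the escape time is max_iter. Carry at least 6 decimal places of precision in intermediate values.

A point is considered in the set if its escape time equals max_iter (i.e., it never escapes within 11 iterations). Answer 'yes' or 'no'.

Answer: no

Derivation:
z_0 = 0 + 0i, c = 0.4830 + 0.3210i
Iter 1: z = 0.4830 + 0.3210i, |z|^2 = 0.3363
Iter 2: z = 0.6132 + 0.6311i, |z|^2 = 0.7743
Iter 3: z = 0.4608 + 1.0950i, |z|^2 = 1.4114
Iter 4: z = -0.5037 + 1.3302i, |z|^2 = 2.0231
Iter 5: z = -1.0326 + -1.0191i, |z|^2 = 2.1050
Iter 6: z = 0.5107 + 2.4258i, |z|^2 = 6.1452
Escaped at iteration 6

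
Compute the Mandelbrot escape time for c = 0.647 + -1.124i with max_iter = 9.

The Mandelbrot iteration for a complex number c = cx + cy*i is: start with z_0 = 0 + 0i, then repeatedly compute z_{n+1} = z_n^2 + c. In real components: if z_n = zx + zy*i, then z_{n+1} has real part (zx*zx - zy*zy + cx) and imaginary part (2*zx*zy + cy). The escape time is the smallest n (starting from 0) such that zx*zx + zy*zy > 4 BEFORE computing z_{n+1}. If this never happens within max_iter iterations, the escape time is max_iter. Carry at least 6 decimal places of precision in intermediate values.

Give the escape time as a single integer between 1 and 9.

z_0 = 0 + 0i, c = 0.6470 + -1.1240i
Iter 1: z = 0.6470 + -1.1240i, |z|^2 = 1.6820
Iter 2: z = -0.1978 + -2.5785i, |z|^2 = 6.6875
Escaped at iteration 2

Answer: 2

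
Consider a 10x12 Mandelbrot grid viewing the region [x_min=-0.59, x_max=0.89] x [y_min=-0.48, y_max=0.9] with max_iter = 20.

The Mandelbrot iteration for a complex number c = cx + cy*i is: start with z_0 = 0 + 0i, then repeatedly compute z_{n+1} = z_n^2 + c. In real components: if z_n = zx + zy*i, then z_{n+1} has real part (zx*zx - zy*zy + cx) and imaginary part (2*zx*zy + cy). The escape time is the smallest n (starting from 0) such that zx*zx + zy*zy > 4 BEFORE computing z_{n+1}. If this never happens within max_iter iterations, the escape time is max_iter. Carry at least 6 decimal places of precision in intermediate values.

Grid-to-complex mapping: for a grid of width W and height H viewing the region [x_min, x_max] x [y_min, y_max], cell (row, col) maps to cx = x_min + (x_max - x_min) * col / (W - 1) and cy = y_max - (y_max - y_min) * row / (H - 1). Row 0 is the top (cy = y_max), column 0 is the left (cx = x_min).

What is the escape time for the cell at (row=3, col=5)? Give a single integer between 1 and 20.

Answer: 20

Derivation:
z_0 = 0 + 0i, c = 0.2322 + 0.5236i
Iter 1: z = 0.2322 + 0.5236i, |z|^2 = 0.3281
Iter 2: z = 0.0120 + 0.7668i, |z|^2 = 0.5882
Iter 3: z = -0.3557 + 0.5420i, |z|^2 = 0.4202
Iter 4: z = 0.0650 + 0.1381i, |z|^2 = 0.0233
Iter 5: z = 0.2174 + 0.5416i, |z|^2 = 0.3406
Iter 6: z = -0.0138 + 0.7591i, |z|^2 = 0.5764
Iter 7: z = -0.3438 + 0.5026i, |z|^2 = 0.3708
Iter 8: z = 0.0978 + 0.1780i, |z|^2 = 0.0413
Iter 9: z = 0.2101 + 0.5585i, |z|^2 = 0.3560
Iter 10: z = -0.0355 + 0.7583i, |z|^2 = 0.5763
Iter 11: z = -0.3415 + 0.4698i, |z|^2 = 0.3373
Iter 12: z = 0.1282 + 0.2028i, |z|^2 = 0.0575
Iter 13: z = 0.2075 + 0.5756i, |z|^2 = 0.3744
Iter 14: z = -0.0560 + 0.7626i, |z|^2 = 0.5846
Iter 15: z = -0.3461 + 0.4382i, |z|^2 = 0.3118
Iter 16: z = 0.1600 + 0.2203i, |z|^2 = 0.0741
Iter 17: z = 0.2093 + 0.5941i, |z|^2 = 0.3968
Iter 18: z = -0.0770 + 0.7723i, |z|^2 = 0.6024
Iter 19: z = -0.3584 + 0.4047i, |z|^2 = 0.2922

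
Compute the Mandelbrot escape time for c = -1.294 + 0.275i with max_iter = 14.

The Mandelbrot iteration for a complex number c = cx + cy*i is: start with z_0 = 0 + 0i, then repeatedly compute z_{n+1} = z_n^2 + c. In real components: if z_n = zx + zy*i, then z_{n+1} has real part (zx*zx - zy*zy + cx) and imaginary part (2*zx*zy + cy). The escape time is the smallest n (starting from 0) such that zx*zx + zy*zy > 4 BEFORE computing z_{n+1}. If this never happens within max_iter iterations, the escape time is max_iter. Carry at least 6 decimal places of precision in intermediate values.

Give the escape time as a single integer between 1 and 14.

z_0 = 0 + 0i, c = -1.2940 + 0.2750i
Iter 1: z = -1.2940 + 0.2750i, |z|^2 = 1.7501
Iter 2: z = 0.3048 + -0.4367i, |z|^2 = 0.2836
Iter 3: z = -1.3918 + 0.0088i, |z|^2 = 1.9372
Iter 4: z = 0.6430 + 0.2506i, |z|^2 = 0.4763
Iter 5: z = -0.9433 + 0.5972i, |z|^2 = 1.2465
Iter 6: z = -0.7609 + -0.8518i, |z|^2 = 1.3044
Iter 7: z = -1.4406 + 1.5711i, |z|^2 = 4.5437
Escaped at iteration 7

Answer: 7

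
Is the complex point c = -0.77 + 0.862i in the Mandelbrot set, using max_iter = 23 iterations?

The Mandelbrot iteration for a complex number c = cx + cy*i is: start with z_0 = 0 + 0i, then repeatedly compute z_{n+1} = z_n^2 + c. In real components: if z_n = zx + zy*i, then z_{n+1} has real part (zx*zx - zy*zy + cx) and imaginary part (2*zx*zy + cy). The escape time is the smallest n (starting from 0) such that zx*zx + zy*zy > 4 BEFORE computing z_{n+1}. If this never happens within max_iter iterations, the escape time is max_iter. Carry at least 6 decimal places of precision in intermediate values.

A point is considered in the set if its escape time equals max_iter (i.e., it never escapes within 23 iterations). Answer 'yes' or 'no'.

Answer: no

Derivation:
z_0 = 0 + 0i, c = -0.7700 + 0.8620i
Iter 1: z = -0.7700 + 0.8620i, |z|^2 = 1.3359
Iter 2: z = -0.9201 + -0.4655i, |z|^2 = 1.0633
Iter 3: z = -0.1400 + 1.7186i, |z|^2 = 2.9732
Iter 4: z = -3.7040 + 0.3808i, |z|^2 = 13.8649
Escaped at iteration 4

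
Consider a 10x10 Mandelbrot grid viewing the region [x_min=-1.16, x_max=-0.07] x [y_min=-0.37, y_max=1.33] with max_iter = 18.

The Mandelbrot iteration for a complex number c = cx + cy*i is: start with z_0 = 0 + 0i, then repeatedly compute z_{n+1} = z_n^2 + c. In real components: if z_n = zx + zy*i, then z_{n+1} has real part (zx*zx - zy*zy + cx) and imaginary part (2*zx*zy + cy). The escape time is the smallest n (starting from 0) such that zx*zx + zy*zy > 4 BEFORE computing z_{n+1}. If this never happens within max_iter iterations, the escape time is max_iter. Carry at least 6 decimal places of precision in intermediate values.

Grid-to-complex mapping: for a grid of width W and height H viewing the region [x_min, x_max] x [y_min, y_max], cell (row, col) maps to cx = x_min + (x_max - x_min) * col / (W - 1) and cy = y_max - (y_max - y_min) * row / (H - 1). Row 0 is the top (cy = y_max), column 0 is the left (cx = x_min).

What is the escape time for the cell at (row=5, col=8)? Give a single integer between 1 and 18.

Answer: 18

Derivation:
z_0 = 0 + 0i, c = -0.1911 + 0.3856i
Iter 1: z = -0.1911 + 0.3856i, |z|^2 = 0.1852
Iter 2: z = -0.3032 + 0.2382i, |z|^2 = 0.1487
Iter 3: z = -0.1559 + 0.2411i, |z|^2 = 0.0824
Iter 4: z = -0.2249 + 0.3104i, |z|^2 = 0.1469
Iter 5: z = -0.2369 + 0.2459i, |z|^2 = 0.1166
Iter 6: z = -0.1955 + 0.2691i, |z|^2 = 0.1106
Iter 7: z = -0.2253 + 0.2804i, |z|^2 = 0.1294
Iter 8: z = -0.2190 + 0.2592i, |z|^2 = 0.1151
Iter 9: z = -0.2104 + 0.2720i, |z|^2 = 0.1183
Iter 10: z = -0.2209 + 0.2711i, |z|^2 = 0.1223
Iter 11: z = -0.2158 + 0.2658i, |z|^2 = 0.1172
Iter 12: z = -0.2152 + 0.2708i, |z|^2 = 0.1196
Iter 13: z = -0.2182 + 0.2690i, |z|^2 = 0.1200
Iter 14: z = -0.2159 + 0.2682i, |z|^2 = 0.1185
Iter 15: z = -0.2164 + 0.2698i, |z|^2 = 0.1196
Iter 16: z = -0.2170 + 0.2688i, |z|^2 = 0.1194
Iter 17: z = -0.2163 + 0.2689i, |z|^2 = 0.1191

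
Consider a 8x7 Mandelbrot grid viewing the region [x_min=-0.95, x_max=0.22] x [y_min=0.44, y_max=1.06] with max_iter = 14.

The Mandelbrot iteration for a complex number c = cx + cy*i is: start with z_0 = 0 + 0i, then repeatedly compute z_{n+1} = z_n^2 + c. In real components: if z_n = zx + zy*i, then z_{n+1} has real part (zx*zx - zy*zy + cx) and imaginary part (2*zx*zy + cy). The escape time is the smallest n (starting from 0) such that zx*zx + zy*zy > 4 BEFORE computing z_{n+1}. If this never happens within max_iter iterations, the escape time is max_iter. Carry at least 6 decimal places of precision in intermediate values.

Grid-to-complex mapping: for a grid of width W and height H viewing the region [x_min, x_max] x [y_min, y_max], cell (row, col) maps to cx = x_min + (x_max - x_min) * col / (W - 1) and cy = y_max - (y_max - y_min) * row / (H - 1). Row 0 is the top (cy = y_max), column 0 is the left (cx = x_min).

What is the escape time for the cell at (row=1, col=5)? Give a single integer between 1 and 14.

z_0 = 0 + 0i, c = -0.1143 + 0.9567i
Iter 1: z = -0.1143 + 0.9567i, |z|^2 = 0.9283
Iter 2: z = -1.0164 + 0.7380i, |z|^2 = 1.5778
Iter 3: z = 0.3742 + -0.5436i, |z|^2 = 0.4355
Iter 4: z = -0.2697 + 0.5498i, |z|^2 = 0.3751
Iter 5: z = -0.3438 + 0.6600i, |z|^2 = 0.5539
Iter 6: z = -0.4317 + 0.5028i, |z|^2 = 0.4392
Iter 7: z = -0.1807 + 0.5226i, |z|^2 = 0.3057
Iter 8: z = -0.3547 + 0.7678i, |z|^2 = 0.7154
Iter 9: z = -0.5780 + 0.4120i, |z|^2 = 0.5038
Iter 10: z = 0.0501 + 0.4804i, |z|^2 = 0.2333
Iter 11: z = -0.3426 + 1.0048i, |z|^2 = 1.1270
Iter 12: z = -1.0066 + 0.2682i, |z|^2 = 1.0852
Iter 13: z = 0.8270 + 0.4167i, |z|^2 = 0.8575

Answer: 14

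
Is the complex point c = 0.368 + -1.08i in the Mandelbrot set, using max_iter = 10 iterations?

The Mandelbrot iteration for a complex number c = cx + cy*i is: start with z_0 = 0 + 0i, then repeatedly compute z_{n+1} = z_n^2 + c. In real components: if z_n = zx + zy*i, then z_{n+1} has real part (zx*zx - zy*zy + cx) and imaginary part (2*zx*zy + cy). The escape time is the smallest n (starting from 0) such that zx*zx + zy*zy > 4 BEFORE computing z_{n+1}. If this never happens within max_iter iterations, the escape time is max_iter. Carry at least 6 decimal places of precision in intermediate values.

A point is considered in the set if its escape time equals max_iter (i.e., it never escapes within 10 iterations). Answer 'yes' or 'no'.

Answer: no

Derivation:
z_0 = 0 + 0i, c = 0.3680 + -1.0800i
Iter 1: z = 0.3680 + -1.0800i, |z|^2 = 1.3018
Iter 2: z = -0.6630 + -1.8749i, |z|^2 = 3.9547
Iter 3: z = -2.7076 + 1.4060i, |z|^2 = 9.3081
Escaped at iteration 3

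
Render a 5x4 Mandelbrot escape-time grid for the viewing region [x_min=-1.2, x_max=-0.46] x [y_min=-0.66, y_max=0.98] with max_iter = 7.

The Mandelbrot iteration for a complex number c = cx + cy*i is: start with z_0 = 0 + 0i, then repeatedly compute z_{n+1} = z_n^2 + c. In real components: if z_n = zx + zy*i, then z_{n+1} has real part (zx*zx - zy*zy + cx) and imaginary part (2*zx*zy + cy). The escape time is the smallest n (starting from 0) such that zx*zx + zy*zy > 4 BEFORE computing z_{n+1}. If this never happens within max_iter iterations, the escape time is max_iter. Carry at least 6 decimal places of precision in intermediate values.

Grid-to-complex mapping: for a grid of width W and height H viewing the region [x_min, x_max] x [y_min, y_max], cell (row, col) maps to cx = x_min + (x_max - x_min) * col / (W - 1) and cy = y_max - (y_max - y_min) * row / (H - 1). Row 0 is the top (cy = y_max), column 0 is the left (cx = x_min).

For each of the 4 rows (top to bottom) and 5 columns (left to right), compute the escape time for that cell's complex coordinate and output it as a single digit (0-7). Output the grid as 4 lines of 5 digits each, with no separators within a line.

(row=0, col=0): c = -1.2000 + 0.9800i → escape time 3
(row=0, col=1): c = -1.0150 + 0.9800i → escape time 3
(row=0, col=2): c = -0.8300 + 0.9800i → escape time 3
(row=0, col=3): c = -0.6450 + 0.9800i → escape time 4
(row=0, col=4): c = -0.4600 + 0.9800i → escape time 4
(row=1, col=0): c = -1.2000 + 0.4333i → escape time 6
(row=1, col=1): c = -1.0150 + 0.4333i → escape time 6
(row=1, col=2): c = -0.8300 + 0.4333i → escape time 7
(row=1, col=3): c = -0.6450 + 0.4333i → escape time 7
(row=1, col=4): c = -0.4600 + 0.4333i → escape time 7
(row=2, col=0): c = -1.2000 + -0.1133i → escape time 7
(row=2, col=1): c = -1.0150 + -0.1133i → escape time 7
(row=2, col=2): c = -0.8300 + -0.1133i → escape time 7
(row=2, col=3): c = -0.6450 + -0.1133i → escape time 7
(row=2, col=4): c = -0.4600 + -0.1133i → escape time 7
(row=3, col=0): c = -1.2000 + -0.6600i → escape time 3
(row=3, col=1): c = -1.0150 + -0.6600i → escape time 4
(row=3, col=2): c = -0.8300 + -0.6600i → escape time 5
(row=3, col=3): c = -0.6450 + -0.6600i → escape time 7
(row=3, col=4): c = -0.4600 + -0.6600i → escape time 7

Answer: 33344
66777
77777
34577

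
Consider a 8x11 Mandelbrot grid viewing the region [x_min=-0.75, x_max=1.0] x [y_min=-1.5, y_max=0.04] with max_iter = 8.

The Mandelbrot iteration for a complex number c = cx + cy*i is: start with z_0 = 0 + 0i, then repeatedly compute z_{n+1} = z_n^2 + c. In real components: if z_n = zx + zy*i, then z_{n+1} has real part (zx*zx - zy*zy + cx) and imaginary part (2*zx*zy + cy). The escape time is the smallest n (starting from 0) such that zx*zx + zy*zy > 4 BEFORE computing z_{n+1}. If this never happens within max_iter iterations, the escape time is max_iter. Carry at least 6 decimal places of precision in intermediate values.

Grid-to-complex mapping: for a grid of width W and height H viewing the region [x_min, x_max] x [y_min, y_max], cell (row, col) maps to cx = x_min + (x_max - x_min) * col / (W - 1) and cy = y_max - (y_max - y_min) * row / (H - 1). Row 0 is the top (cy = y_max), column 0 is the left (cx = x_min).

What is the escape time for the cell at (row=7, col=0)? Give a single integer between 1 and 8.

Answer: 3

Derivation:
z_0 = 0 + 0i, c = -0.7500 + -1.0380i
Iter 1: z = -0.7500 + -1.0380i, |z|^2 = 1.6399
Iter 2: z = -1.2649 + 0.5190i, |z|^2 = 1.8694
Iter 3: z = 0.5807 + -2.3510i, |z|^2 = 5.8645
Escaped at iteration 3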